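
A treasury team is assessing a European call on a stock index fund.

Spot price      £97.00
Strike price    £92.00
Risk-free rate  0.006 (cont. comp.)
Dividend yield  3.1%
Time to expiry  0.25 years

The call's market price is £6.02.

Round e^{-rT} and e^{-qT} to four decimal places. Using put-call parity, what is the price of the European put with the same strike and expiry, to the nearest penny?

£1.63

e^(−qT) = e^(−0.031·0.25) = 0.9923;  e^(−rT) = e^(−0.006·0.25) = 0.9985
Put-call parity: C − P = S·e^(−qT) − K·e^(−rT) = 97·0.9923 − 92·0.9985 = 96.2531 − 91.8620 = 4.3911
P = C − (C − P) = 6.02 − (4.3911) = 1.6289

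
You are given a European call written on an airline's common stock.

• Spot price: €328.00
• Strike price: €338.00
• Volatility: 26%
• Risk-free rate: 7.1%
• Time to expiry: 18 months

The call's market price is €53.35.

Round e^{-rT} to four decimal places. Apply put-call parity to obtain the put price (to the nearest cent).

€29.21

exp(−rT) = exp(−0.071·1.5) = 0.8990
Put-call parity: C − P = S − K·e^(−rT) = 328 − 338·0.8990 = 328 − 303.8620 = 24.1380
P = C − (C − P) = 53.35 − (24.1380) = 29.2120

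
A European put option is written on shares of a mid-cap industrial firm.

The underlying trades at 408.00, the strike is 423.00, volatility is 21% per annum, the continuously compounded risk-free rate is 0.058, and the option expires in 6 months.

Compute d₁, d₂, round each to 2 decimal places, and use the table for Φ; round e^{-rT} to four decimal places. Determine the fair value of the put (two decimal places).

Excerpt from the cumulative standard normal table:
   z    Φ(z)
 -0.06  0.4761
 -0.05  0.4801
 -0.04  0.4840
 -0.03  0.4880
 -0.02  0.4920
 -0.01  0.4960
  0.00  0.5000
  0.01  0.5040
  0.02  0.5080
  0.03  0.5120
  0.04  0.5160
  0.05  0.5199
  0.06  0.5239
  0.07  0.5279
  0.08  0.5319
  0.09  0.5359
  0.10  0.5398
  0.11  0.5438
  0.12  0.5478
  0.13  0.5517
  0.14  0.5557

25.99

σ√T = 0.21·√0.5 = 0.1485
d₁ = [ln(408/423) + (0.058 + 0.21²/2)·0.5] / 0.1485 = [-0.0361 + 0.0400] / 0.1485 = 0.0264 ⇒ 0.03
d₂ = d₁ − σ√T = 0.0264 − 0.1485 = -0.1221 ⇒ -0.12
e^(−rT) = e^(−0.058·0.5) = 0.9714
P = 423·0.9714·N(0.12) − 408·N(-0.03) = 423·0.9714·0.5478 − 408·0.4880 = 225.0922 − 199.1040 = 25.9882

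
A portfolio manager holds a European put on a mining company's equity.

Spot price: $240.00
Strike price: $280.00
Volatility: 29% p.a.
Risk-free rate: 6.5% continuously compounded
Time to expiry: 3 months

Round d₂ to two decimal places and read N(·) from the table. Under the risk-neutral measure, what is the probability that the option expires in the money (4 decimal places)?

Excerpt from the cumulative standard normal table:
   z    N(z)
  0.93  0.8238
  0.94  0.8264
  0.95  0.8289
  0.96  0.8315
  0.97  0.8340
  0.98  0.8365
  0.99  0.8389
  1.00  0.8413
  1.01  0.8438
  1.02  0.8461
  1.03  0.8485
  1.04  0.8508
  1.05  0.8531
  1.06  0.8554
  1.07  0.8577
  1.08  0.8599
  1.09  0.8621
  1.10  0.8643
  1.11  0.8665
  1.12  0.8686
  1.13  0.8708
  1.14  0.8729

0.8461

σ√T = 0.29 × 0.5000 = 0.1450
d₁ = [ln(240/280) + (0.065 + ½·0.29²)·0.25] / (σ√T) = (-0.1542 + 0.0268) / 0.1450 = -0.8785 ⇒ -0.88
d₂ = -0.8785 − 0.1450 = -1.0235 ⇒ -1.02
Risk-neutral Pr[S_T < K] = N(−d₂) = N(1.02) = 0.8461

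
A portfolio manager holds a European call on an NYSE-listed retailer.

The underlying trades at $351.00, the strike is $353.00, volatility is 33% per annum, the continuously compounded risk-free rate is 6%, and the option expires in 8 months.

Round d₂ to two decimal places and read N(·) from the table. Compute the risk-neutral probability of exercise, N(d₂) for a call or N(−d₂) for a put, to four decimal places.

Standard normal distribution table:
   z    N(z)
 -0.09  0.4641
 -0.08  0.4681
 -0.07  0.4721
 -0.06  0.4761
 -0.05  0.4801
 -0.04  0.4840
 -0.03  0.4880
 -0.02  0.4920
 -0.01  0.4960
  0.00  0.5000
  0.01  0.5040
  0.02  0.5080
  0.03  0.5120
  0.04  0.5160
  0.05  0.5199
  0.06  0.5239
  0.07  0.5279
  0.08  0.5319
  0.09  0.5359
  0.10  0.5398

σ√T = 0.33·√0.6667 = 0.2694
d₁ = [ln(351/353) + (0.06 + ½·0.33²)·0.6667] / (σ√T) = (-0.0057 + 0.0763) / 0.2694 = 0.2621 → 0.26
d₂ = 0.2621 − 0.2694 = -0.0074 → -0.01
Risk-neutral Pr[S_T > K] = N(d₂) = N(-0.01) = 0.4960

0.4960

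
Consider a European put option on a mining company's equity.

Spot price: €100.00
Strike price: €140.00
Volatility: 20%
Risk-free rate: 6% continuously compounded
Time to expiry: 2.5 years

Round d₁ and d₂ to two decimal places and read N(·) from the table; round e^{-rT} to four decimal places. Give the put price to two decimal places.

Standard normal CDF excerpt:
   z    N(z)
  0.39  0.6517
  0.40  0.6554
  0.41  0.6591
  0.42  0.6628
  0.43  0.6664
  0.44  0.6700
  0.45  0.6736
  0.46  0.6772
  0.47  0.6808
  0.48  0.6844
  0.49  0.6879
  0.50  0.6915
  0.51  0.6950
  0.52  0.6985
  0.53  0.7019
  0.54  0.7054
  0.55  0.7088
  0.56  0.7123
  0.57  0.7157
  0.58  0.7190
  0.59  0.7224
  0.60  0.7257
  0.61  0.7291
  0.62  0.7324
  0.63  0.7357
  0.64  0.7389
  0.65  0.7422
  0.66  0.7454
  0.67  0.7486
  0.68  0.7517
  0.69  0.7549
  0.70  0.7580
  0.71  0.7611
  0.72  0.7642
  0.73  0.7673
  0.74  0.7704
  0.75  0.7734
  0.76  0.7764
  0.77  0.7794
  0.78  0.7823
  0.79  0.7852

€26.55

T = 2.5;  σ√T = 0.3162
d₁ = [ln(100/140) + (0.06 + ½·0.2²)·2.5] / (σ√T) = (-0.3365 + 0.2000) / 0.3162 = -0.4316 → -0.43
d₂ = -0.4316 − 0.3162 = -0.7478 → -0.75
e^(−rT) = e^(−0.06·2.5) = 0.8607
P = 140·0.8607·N(0.75) − 100·N(0.43) = 140·0.8607·0.7734 − 100·0.6664 = 93.1932 − 66.6400 = 26.5532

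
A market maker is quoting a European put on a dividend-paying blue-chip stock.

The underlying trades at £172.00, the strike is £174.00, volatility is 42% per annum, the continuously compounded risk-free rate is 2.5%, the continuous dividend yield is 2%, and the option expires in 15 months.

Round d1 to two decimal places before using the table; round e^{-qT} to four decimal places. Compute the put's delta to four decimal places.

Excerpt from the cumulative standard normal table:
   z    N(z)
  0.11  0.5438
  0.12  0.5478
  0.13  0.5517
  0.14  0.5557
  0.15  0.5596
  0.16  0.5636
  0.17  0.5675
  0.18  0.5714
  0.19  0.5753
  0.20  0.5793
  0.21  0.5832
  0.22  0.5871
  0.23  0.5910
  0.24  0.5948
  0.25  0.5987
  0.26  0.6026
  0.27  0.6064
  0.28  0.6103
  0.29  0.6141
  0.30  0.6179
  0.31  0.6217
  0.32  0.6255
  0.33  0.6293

-0.4027

σ√T = 0.42 × 1.1180 = 0.4696
d₁ = [ln(172/174) + (0.025 − 0.02 + 0.42²/2)·1.25] / 0.4696 = [-0.0116 + 0.1165] / 0.4696 = 0.2235 ⇒ 0.22
N(d₁) = N(0.22) = 0.5871
Δ_put = exp(−qT)·(N(d₁) − 1) = 0.9753·(0.5871 − 1) = -0.4027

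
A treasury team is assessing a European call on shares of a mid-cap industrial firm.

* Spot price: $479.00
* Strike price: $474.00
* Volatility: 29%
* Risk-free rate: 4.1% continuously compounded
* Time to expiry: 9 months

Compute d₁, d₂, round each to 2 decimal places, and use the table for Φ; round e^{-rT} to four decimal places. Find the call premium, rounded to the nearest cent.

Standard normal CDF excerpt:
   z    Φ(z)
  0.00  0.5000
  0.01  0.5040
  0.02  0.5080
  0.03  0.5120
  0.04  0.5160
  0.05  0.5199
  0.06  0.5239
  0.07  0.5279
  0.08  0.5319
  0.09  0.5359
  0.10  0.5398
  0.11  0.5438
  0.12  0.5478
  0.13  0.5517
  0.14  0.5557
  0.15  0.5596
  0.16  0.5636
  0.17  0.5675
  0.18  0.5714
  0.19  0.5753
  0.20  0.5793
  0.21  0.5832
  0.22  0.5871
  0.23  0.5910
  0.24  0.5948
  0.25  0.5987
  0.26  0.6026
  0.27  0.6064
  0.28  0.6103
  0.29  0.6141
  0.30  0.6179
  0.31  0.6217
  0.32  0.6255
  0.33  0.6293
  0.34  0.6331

$56.98

T = 0.75;  σ√T = 0.2511
ln(S/K) + (r + σ²/2)T = ln(479/474) + (0.041 + 0.29²/2)·0.75 = 0.0105 + 0.0623 = 0.0728
d₁ = 0.0728 / 0.2511 = 0.2898 ≈ 0.29
d₂ = d₁ − σ√T = 0.2898 − 0.2511 = 0.0386 ≈ 0.04
exp(−rT) = exp(−0.041·0.75) = 0.9697
N(d₁) = N(0.29) = 0.6141;  N(d₂) = N(0.04) = 0.5160
C = 479·0.6141 − 474·0.9697·0.5160 = 294.1539 − 237.1731 = 56.9808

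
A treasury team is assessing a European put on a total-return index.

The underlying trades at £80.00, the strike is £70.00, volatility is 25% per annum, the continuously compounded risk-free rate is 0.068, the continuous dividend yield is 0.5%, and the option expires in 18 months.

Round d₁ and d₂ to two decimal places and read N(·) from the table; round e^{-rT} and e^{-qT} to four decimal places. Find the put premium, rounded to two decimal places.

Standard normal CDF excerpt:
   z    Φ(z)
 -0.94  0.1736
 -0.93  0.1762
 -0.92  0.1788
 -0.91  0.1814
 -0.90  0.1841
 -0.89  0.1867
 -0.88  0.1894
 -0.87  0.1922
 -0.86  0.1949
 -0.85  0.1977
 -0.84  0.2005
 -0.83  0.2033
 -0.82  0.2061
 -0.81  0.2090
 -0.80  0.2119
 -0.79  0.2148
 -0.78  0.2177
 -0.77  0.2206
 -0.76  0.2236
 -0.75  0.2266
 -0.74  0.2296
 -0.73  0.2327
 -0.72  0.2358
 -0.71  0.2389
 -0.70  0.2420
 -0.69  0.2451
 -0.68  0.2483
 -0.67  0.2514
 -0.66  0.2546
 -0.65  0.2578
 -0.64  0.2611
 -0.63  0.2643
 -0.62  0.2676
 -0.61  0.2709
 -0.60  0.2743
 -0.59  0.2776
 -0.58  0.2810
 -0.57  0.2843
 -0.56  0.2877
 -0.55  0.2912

T = 1.5;  σ√T = 0.3062
ln(S/K) + (r − q + σ²/2)T = ln(80/70) + (0.068 − 0.005 + 0.25²/2)·1.5 = 0.1335 + 0.1414 = 0.2749
d₁ = 0.2749 / 0.3062 = 0.8978 → 0.90
d₂ = d₁ − σ√T = 0.8978 − 0.3062 = 0.5917 → 0.59
exp(−qT) = exp(−0.005·1.5) = 0.9925;  exp(−rT) = exp(−0.068·1.5) = 0.9030
N(−d₂) = N(-0.59) = 0.2776;  N(−d₁) = N(-0.90) = 0.1841
P = 70·0.9030·0.2776 − 80·0.9925·0.1841 = 17.5471 − 14.6175 = 2.9296

£2.93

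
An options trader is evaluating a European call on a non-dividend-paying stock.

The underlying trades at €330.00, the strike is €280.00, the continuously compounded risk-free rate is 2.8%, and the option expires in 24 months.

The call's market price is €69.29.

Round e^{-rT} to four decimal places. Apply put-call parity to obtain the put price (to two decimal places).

€4.03

e^(−rT) = e^(−0.028·2) = 0.9455
Put-call parity: C − P = S − K·e^(−rT) = 330 − 280·0.9455 = 330 − 264.7400 = 65.2600
P = C − (C − P) = 69.29 − (65.2600) = 4.0300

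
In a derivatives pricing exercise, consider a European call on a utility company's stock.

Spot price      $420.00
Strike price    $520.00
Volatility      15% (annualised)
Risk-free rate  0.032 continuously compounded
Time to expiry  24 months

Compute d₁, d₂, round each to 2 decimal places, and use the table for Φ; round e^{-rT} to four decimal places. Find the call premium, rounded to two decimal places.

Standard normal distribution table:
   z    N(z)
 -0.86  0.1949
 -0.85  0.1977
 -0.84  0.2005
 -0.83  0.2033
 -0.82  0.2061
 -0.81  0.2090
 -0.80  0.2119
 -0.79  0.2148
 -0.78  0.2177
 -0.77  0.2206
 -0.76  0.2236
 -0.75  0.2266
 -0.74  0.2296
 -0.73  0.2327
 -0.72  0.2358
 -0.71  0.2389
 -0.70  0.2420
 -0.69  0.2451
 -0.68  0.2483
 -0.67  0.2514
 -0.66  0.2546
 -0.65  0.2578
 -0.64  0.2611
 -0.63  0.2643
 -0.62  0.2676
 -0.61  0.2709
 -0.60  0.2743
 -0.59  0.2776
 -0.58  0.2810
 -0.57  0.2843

$13.26

σ√T = 0.15·√2 = 0.2121
d₁ = [ln(420/520) + (0.032 + ½·0.15²)·2] / (σ√T) = (-0.2136 + 0.0865) / 0.2121 = -0.5990 ⇒ -0.60
d₂ = -0.5990 − 0.2121 = -0.8112 ⇒ -0.81
exp(−rT) = exp(−0.032·2) = 0.9380
N(d₁) = N(-0.60) = 0.2743;  N(d₂) = N(-0.81) = 0.2090
C = 420·0.2743 − 520·0.9380·0.2090 = 115.2060 − 101.9418 = 13.2642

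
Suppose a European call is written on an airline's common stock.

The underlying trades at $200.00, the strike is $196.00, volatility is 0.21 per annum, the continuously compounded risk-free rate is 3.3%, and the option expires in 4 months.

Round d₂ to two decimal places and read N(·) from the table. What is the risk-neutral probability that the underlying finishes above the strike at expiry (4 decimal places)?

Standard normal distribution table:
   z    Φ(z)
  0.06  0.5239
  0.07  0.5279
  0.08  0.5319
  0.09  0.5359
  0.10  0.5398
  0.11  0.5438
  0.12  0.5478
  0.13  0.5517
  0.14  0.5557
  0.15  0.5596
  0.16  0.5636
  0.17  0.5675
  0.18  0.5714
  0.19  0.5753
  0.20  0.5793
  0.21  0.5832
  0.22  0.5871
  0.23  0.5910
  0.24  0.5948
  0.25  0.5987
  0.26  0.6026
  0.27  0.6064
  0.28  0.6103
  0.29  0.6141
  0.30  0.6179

0.5793

T = 0.3333;  σ√T = 0.1212
d₁ = [ln(200/196) + (0.033 + ½·0.21²)·0.3333] / (σ√T) = (0.0202 + 0.0183) / 0.1212 = 0.3180 ≈ 0.32
d₂ = 0.3180 − 0.1212 = 0.1967 ≈ 0.20
Risk-neutral Pr[S_T > K] = N(d₂) = N(0.20) = 0.5793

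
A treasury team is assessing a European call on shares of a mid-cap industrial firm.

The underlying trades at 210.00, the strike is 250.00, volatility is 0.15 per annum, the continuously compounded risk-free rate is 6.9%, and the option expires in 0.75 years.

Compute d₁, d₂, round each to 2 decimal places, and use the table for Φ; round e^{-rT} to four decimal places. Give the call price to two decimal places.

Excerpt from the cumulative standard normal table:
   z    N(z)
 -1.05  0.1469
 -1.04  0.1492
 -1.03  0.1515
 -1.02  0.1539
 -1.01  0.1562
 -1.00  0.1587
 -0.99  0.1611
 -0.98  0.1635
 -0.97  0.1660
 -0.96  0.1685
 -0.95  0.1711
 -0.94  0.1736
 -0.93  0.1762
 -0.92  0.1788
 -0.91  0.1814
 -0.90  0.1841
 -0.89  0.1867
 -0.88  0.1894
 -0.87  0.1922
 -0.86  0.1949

σ√T = 0.15·√0.75 = 0.1299
d₁ = [ln(210/250) + (0.069 + 0.15²/2)·0.75] / 0.1299 = [-0.1744 + 0.0602] / 0.1299 = -0.8788 ≈ -0.88
d₂ = d₁ − σ√T = -0.8788 − 0.1299 = -1.0088 ≈ -1.01
exp(−rT) = exp(−0.069·0.75) = 0.9496
N(d₁) = N(-0.88) = 0.1894;  N(d₂) = N(-1.01) = 0.1562
C = 210·0.1894 − 250·0.9496·0.1562 = 39.7740 − 37.0819 = 2.6921

2.69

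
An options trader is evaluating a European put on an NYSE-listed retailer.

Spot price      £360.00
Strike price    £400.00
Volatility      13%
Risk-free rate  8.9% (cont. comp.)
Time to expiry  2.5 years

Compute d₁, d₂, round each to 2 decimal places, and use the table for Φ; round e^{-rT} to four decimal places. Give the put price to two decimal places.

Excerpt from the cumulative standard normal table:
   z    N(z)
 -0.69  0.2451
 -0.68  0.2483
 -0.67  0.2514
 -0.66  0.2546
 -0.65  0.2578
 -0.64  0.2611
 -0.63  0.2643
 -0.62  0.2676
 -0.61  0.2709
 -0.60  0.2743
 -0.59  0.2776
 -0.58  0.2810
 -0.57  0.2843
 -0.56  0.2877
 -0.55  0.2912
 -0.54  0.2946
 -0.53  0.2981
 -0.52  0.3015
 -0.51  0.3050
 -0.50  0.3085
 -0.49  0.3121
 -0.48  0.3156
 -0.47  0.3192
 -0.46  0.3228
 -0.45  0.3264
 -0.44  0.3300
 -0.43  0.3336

σ√T = 0.13 × 1.5811 = 0.2055
ln(S/K) + (r + σ²/2)T = ln(360/400) + (0.089 + 0.13²/2)·2.5 = -0.1054 + 0.2436 = 0.1383
d₁ = 0.1383 / 0.2055 = 0.6727 which rounds to 0.67
d₂ = d₁ − σ√T = 0.6727 − 0.2055 = 0.4671 which rounds to 0.47
e^(−rT) = e^(−0.089·2.5) = 0.8005
P = 400·0.8005·N(-0.47) − 360·N(-0.67) = 400·0.8005·0.3192 − 360·0.2514 = 102.2078 − 90.5040 = 11.7038

£11.70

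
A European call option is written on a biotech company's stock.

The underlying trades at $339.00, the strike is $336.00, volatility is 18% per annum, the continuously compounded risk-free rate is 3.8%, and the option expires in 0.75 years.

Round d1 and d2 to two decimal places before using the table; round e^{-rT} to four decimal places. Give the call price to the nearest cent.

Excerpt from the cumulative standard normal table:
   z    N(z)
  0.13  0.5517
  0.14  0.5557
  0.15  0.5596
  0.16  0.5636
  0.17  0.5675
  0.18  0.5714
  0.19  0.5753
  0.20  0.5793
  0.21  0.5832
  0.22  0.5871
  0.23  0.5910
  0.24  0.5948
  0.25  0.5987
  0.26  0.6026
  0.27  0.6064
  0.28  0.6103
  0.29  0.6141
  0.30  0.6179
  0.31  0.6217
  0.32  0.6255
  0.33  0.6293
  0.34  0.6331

σ√T = 0.18·√0.75 = 0.1559
d₁ = [ln(339/336) + (0.038 + 0.18²/2)·0.75] / 0.1559 = [0.0089 + 0.0406] / 0.1559 = 0.3178 ⇒ 0.32
d₂ = d₁ − σ√T = 0.3178 − 0.1559 = 0.1619 ⇒ 0.16
e^(−rT) = e^(−0.038·0.75) = 0.9719
C = 339·N(0.32) − 336·0.9719·N(0.16) = 339·0.6255 − 336·0.9719·0.5636 = 212.0445 − 184.0483 = 27.9962

$28.00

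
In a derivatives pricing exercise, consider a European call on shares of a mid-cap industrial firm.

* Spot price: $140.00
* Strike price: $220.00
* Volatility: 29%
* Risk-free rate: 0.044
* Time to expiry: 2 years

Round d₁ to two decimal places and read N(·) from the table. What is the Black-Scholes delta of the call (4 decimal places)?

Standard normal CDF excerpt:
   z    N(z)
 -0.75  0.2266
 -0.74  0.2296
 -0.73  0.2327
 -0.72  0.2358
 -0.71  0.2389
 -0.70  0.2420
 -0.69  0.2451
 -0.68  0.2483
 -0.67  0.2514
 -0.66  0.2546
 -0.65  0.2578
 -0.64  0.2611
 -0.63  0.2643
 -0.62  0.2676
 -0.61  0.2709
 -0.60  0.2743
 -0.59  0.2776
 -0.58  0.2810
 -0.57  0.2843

0.2483

σ√T = 0.29 × 1.4142 = 0.4101
d₁ = [ln(140/220) + (0.044 + 0.29²/2)·2] / 0.4101 = [-0.4520 + 0.1721] / 0.4101 = -0.6824 → -0.68
N(d₁) = N(-0.68) = 0.2483
Δ_call = N(d₁) = 0.2483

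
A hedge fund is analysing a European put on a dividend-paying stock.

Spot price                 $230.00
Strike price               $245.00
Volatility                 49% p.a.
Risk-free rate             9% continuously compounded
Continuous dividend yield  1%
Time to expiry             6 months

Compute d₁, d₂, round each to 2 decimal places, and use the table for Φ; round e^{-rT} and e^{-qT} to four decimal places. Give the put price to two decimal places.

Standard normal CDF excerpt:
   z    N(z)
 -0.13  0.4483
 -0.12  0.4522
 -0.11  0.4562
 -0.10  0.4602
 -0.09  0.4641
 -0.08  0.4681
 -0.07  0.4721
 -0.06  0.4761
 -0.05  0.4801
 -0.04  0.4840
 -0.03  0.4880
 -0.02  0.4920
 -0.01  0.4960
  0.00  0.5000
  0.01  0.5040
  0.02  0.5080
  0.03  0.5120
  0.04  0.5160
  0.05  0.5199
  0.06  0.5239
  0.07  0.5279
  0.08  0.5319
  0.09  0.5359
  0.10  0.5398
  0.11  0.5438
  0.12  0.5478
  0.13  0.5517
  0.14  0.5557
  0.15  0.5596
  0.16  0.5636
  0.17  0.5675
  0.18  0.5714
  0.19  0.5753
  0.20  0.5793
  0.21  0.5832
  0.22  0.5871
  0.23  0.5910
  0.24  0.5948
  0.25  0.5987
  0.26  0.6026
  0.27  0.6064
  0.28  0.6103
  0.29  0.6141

$34.91

T = 0.5;  σ√T = 0.3465
d₁ = [ln(230/245) + (0.09 − 0.01 + ½·0.49²)·0.5] / (σ√T) = (-0.0632 + 0.1000) / 0.3465 = 0.1063 → 0.11
d₂ = 0.1063 − 0.3465 = -0.2401 → -0.24
exp(−qT) = exp(−0.01·0.5) = 0.9950;  exp(−rT) = exp(−0.09·0.5) = 0.9560
N(−d₂) = N(0.24) = 0.5948;  N(−d₁) = N(-0.11) = 0.4562
P = 245·0.9560·0.5948 − 230·0.9950·0.4562 = 139.3141 − 104.4014 = 34.9127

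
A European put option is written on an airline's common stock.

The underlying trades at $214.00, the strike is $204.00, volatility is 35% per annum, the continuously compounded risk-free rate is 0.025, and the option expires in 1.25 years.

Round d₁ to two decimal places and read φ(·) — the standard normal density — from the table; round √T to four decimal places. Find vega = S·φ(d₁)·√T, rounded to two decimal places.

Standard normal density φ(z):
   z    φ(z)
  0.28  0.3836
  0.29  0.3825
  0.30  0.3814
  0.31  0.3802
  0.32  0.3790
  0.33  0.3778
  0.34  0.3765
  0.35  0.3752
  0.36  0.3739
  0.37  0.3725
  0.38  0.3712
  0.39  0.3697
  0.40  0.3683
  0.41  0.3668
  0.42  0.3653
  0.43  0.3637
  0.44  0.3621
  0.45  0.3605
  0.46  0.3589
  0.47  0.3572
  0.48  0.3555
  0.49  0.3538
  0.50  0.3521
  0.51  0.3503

σ√T = 0.35 × 1.1180 = 0.3913
d₁ = [ln(214/204) + (0.025 + 0.35²/2)·1.25] / 0.3913 = [0.0479 + 0.1078] / 0.3913 = 0.3978 ⇒ 0.40
√T = √1.25 = 1.1180
φ(d₁) = φ(0.40) = 0.3683
vega = S·φ(d₁)·√T = 214·0.3683·1.1180 = 88.1165
(Vega is the same for a European call and put with the same parameters.)

88.12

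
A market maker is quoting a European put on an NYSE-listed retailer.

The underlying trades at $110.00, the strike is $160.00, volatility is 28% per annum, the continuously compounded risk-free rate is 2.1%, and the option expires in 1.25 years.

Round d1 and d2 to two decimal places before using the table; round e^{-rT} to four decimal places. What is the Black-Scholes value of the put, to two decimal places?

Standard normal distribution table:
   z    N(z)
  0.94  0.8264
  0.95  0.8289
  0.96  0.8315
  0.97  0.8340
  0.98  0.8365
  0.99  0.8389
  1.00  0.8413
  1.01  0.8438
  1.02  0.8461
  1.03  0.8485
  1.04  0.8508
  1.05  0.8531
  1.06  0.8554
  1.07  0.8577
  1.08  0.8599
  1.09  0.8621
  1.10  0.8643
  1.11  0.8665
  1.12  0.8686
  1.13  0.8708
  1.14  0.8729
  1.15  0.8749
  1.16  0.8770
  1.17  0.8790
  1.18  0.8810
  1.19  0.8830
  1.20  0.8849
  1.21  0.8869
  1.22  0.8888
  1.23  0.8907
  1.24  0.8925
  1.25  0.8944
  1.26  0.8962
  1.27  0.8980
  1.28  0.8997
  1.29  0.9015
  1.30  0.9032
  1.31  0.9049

$48.49

T = 1.25;  σ√T = 0.3130
d₁ = [ln(110/160) + (0.021 + 0.28²/2)·1.25] / 0.3130 = [-0.3747 + 0.0753] / 0.3130 = -0.9565 → -0.96
d₂ = d₁ − σ√T = -0.9565 − 0.3130 = -1.2696 → -1.27
exp(−rT) = exp(−0.021·1.25) = 0.9741
N(−d₂) = N(1.27) = 0.8980;  N(−d₁) = N(0.96) = 0.8315
P = 160·0.9741·0.8980 − 110·0.8315 = 139.9587 − 91.4650 = 48.4937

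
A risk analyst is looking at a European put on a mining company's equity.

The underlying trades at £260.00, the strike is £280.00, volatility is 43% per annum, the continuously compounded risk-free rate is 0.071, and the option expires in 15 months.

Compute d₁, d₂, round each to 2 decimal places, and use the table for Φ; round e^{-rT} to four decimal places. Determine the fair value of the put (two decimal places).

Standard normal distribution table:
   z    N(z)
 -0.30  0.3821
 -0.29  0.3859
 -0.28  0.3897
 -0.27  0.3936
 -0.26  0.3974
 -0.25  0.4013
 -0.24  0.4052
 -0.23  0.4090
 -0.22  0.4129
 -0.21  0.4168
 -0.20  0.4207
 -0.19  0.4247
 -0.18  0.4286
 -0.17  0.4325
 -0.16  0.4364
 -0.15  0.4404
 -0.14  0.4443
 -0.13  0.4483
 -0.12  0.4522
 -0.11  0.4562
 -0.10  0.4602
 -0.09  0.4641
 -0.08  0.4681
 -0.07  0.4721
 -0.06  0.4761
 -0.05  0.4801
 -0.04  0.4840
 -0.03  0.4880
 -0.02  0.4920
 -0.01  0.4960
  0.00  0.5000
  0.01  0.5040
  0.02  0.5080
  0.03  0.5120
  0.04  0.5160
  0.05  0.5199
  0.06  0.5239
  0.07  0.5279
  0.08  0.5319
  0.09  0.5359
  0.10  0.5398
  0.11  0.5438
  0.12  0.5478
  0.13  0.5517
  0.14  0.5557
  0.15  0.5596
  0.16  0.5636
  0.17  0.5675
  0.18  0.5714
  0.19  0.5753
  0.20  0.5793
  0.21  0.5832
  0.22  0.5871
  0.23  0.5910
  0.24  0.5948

£47.10

T = 1.25;  σ√T = 0.4808
d₁ = [ln(260/280) + (0.071 + 0.43²/2)·1.25] / 0.4808 = [-0.0741 + 0.2043] / 0.4808 = 0.2708 → 0.27
d₂ = d₁ − σ√T = 0.2708 − 0.4808 = -0.2099 → -0.21
e^(−rT) = e^(−0.071·1.25) = 0.9151
P = 280·0.9151·N(0.21) − 260·N(-0.27) = 280·0.9151·0.5832 − 260·0.3936 = 149.4322 − 102.3360 = 47.0962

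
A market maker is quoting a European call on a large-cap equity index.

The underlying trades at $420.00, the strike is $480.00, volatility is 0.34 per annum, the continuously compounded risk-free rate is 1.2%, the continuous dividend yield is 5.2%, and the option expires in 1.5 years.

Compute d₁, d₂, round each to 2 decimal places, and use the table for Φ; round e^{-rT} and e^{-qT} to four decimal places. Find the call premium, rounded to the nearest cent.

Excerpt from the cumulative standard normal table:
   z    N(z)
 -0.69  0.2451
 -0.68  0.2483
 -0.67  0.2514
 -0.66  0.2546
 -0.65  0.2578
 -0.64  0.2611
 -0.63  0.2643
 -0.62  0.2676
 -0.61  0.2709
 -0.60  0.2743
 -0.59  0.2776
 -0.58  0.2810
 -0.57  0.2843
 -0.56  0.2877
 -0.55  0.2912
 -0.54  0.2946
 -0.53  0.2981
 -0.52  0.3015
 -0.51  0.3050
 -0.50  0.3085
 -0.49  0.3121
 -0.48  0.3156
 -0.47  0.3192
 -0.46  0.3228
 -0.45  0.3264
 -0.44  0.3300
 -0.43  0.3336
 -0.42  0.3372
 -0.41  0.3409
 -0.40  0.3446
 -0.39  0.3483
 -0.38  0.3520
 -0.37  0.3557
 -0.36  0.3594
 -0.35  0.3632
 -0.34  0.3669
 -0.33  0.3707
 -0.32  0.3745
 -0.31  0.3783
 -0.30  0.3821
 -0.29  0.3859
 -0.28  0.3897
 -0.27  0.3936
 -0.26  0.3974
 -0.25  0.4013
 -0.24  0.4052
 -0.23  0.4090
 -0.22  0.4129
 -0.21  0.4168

$35.87

σ√T = 0.34 × 1.2247 = 0.4164
d₁ = [ln(420/480) + (0.012 − 0.052 + 0.34²/2)·1.5] / 0.4164 = [-0.1335 + 0.0267] / 0.4164 = -0.2566 ≈ -0.26
d₂ = d₁ − σ√T = -0.2566 − 0.4164 = -0.6730 ≈ -0.67
exp(−qT) = exp(−0.052·1.5) = 0.9250;  exp(−rT) = exp(−0.012·1.5) = 0.9822
N(d₁) = N(-0.26) = 0.3974;  N(d₂) = N(-0.67) = 0.2514
C = 420·0.9250·0.3974 − 480·0.9822·0.2514 = 154.3899 − 118.5240 = 35.8659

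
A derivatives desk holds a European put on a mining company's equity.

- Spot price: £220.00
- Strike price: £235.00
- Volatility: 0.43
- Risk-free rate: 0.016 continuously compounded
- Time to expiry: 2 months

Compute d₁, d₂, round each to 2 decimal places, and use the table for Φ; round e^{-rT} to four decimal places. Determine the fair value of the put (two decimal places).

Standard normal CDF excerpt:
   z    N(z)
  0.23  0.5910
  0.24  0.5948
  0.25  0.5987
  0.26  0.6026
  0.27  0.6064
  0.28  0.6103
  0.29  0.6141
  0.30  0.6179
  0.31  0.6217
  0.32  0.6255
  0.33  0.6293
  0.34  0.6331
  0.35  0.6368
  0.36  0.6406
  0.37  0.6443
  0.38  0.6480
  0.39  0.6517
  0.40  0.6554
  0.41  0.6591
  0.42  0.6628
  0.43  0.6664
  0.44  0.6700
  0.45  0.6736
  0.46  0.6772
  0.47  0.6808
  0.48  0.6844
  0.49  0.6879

£24.46

σ√T = 0.43·√0.1667 = 0.1755
d₁ = [ln(220/235) + (0.016 + 0.43²/2)·0.1667] / 0.1755 = [-0.0660 + 0.0181] / 0.1755 = -0.2728 which rounds to -0.27
d₂ = d₁ − σ√T = -0.2728 − 0.1755 = -0.4483 which rounds to -0.45
e^(−rT) = e^(−0.016·0.1667) = 0.9973
N(−d₂) = N(0.45) = 0.6736;  N(−d₁) = N(0.27) = 0.6064
P = 235·0.9973·0.6736 − 220·0.6064 = 157.8686 − 133.4080 = 24.4606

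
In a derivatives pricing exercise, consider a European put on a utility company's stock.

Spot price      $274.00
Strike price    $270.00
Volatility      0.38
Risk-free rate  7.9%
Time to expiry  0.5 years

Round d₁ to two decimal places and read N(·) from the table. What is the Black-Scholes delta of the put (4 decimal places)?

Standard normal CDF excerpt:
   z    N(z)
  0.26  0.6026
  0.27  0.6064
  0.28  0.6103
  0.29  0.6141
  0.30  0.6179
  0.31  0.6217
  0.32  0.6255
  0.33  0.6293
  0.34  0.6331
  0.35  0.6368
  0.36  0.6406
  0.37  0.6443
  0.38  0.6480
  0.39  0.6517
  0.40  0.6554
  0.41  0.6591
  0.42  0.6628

-0.3669

σ√T = 0.38·√0.5 = 0.2687
ln(S/K) + (r + σ²/2)T = ln(274/270) + (0.079 + 0.38²/2)·0.5 = 0.0147 + 0.0756 = 0.0903
d₁ = 0.0903 / 0.2687 = 0.3361 ⇒ 0.34
N(d₁) = N(0.34) = 0.6331
Δ_put = N(d₁) − 1 = 0.6331 − 1 = -0.3669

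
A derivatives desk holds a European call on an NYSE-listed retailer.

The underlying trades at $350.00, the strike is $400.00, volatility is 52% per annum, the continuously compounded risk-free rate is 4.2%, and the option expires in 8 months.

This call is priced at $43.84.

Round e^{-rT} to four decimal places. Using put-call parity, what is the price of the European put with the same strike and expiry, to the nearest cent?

$82.80

exp(−rT) = exp(−0.042·0.6667) = 0.9724
Put-call parity: C − P = S − K·e^(−rT) = 350 − 400·0.9724 = 350 − 388.9600 = -38.9600
P = C − (C − P) = 43.84 − (-38.9600) = 82.8000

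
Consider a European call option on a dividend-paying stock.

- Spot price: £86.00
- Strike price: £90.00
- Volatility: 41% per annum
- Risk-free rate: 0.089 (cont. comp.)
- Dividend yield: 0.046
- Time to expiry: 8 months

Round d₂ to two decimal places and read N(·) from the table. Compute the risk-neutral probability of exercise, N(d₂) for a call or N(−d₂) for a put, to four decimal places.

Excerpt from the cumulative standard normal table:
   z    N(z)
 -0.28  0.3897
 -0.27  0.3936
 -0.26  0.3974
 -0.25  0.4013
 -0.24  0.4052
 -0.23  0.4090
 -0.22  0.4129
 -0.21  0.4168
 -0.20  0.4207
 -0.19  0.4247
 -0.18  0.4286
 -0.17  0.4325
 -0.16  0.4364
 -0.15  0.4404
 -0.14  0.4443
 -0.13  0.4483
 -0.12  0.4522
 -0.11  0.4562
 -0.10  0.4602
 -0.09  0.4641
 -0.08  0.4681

σ√T = 0.41 × 0.8165 = 0.3348
ln(S/K) + (r − q + σ²/2)T = ln(86/90) + (0.089 − 0.046 + 0.41²/2)·0.6667 = -0.0455 + 0.0847 = 0.0392
d₁ = 0.0392 / 0.3348 = 0.1172 ≈ 0.12
d₂ = d₁ − σ√T = 0.1172 − 0.3348 = -0.2176 ≈ -0.22
Pr(exercise) under Q = N(d₂) = 0.4129

0.4129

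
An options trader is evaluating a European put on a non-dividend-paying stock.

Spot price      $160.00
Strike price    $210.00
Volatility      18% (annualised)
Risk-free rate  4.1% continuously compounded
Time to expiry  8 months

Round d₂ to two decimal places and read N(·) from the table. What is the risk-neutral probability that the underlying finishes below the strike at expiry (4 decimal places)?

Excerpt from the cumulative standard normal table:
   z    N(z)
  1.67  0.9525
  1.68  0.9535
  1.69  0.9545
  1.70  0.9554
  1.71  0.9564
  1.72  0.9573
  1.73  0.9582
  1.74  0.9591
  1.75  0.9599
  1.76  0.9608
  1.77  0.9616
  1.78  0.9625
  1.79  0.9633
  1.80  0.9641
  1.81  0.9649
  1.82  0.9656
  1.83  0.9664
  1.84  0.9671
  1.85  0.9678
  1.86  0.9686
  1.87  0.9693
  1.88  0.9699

0.9591

T = 0.6667;  σ√T = 0.1470
d₁ = [ln(160/210) + (0.041 + 0.18²/2)·0.6667] / 0.1470 = [-0.2719 + 0.0381] / 0.1470 = -1.5908 which rounds to -1.59
d₂ = d₁ − σ√T = -1.5908 − 0.1470 = -1.7378 which rounds to -1.74
Pr(exercise) under Q = N(−d₂) = N(1.74) = 0.9591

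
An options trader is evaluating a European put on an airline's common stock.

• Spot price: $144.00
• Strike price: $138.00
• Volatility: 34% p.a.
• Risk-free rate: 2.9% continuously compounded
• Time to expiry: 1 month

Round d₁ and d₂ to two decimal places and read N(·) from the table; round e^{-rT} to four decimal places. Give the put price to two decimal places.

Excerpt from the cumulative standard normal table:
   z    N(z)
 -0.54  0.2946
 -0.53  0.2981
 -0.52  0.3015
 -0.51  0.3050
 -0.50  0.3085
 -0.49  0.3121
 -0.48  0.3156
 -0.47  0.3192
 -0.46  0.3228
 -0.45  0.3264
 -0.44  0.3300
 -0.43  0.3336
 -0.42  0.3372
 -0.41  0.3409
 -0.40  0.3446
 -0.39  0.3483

$3.01

T = 0.08333;  σ√T = 0.0981
d₁ = [ln(144/138) + (0.029 + ½·0.34²)·0.08333] / (σ√T) = (0.0426 + 0.0072) / 0.0981 = 0.5073 → 0.51
d₂ = 0.5073 − 0.0981 = 0.4092 → 0.41
e^(−rT) = e^(−0.029·0.08333) = 0.9976
N(−d₂) = N(-0.41) = 0.3409;  N(−d₁) = N(-0.51) = 0.3050
P = 138·0.9976·0.3409 − 144·0.3050 = 46.9313 − 43.9200 = 3.0113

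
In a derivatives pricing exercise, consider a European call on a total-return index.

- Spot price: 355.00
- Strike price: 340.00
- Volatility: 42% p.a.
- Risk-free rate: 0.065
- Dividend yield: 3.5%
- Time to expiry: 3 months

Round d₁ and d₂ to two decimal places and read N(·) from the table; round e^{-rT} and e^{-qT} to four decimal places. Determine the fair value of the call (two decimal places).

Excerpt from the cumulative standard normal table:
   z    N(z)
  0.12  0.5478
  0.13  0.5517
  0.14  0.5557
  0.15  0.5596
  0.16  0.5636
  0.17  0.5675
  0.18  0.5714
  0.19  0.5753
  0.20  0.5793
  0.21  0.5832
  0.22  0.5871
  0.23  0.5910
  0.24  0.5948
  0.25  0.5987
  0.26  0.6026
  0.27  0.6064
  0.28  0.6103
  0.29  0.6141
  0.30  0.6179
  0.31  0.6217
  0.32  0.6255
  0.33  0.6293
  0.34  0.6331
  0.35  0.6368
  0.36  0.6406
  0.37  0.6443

T = 0.25;  σ√T = 0.2100
d₁ = [ln(355/340) + (0.065 − 0.035 + ½·0.42²)·0.25] / (σ√T) = (0.0432 + 0.0295) / 0.2100 = 0.3463 → 0.35
d₂ = 0.3463 − 0.2100 = 0.1363 → 0.14
e^(−qT) = e^(−0.035·0.25) = 0.9913;  e^(−rT) = e^(−0.065·0.25) = 0.9839
C = 355·0.9913·N(0.35) − 340·0.9839·N(0.14) = 355·0.9913·0.6368 − 340·0.9839·0.5557 = 224.0972 − 185.8961 = 38.2011

38.20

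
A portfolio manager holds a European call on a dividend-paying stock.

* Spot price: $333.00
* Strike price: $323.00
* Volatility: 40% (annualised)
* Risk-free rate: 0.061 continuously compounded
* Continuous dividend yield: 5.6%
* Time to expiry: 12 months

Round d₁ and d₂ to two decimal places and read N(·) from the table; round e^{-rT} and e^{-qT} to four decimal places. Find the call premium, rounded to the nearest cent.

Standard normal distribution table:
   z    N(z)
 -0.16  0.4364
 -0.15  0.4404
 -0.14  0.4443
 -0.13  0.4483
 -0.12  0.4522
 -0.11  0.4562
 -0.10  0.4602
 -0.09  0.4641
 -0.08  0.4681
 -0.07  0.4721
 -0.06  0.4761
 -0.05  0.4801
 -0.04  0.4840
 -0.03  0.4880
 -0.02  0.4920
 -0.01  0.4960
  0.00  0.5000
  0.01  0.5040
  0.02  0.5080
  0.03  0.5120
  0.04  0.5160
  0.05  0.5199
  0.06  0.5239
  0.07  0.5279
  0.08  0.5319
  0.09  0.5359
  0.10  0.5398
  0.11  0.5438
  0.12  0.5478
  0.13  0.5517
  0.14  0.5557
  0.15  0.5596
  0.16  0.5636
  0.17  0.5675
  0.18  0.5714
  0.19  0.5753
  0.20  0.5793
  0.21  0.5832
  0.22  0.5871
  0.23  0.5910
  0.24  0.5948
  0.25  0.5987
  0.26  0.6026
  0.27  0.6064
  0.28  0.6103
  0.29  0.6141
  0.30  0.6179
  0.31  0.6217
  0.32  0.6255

T = 1;  σ√T = 0.4000
d₁ = [ln(333/323) + (0.061 − 0.056 + 0.4²/2)·1] / 0.4000 = [0.0305 + 0.0850] / 0.4000 = 0.2887 ≈ 0.29
d₂ = d₁ − σ√T = 0.2887 − 0.4000 = -0.1113 ≈ -0.11
e^(−qT) = e^(−0.056·1) = 0.9455;  e^(−rT) = e^(−0.061·1) = 0.9408
C = 333·0.9455·N(0.29) − 323·0.9408·N(-0.11) = 333·0.9455·0.6141 − 323·0.9408·0.4562 = 193.3503 − 138.6293 = 54.7210

$54.72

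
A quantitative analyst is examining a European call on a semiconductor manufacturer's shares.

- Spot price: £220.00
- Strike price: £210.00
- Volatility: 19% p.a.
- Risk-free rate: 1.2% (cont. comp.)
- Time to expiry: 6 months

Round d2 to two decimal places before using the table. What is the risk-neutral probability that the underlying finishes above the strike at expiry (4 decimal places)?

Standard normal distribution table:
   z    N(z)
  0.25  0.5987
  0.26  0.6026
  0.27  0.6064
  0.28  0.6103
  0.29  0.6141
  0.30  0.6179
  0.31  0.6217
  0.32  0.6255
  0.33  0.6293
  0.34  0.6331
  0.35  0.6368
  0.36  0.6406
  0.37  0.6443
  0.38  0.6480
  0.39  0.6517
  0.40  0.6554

σ√T = 0.19·√0.5 = 0.1344
d₁ = [ln(220/210) + (0.012 + 0.19²/2)·0.5] / 0.1344 = [0.0465 + 0.0150] / 0.1344 = 0.4581 which rounds to 0.46
d₂ = d₁ − σ√T = 0.4581 − 0.1344 = 0.3237 which rounds to 0.32
Risk-neutral Pr[S_T > K] = N(d₂) = N(0.32) = 0.6255

0.6255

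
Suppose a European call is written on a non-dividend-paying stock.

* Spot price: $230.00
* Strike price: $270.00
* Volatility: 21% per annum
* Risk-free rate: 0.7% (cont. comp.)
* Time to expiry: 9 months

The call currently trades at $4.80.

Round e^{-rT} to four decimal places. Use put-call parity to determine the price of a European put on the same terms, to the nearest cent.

$43.40

exp(−rT) = exp(−0.007·0.75) = 0.9948
Put-call parity: C − P = S − K·e^(−rT) = 230 − 270·0.9948 = 230 − 268.5960 = -38.5960
P = C − (C − P) = 4.80 − (-38.5960) = 43.3960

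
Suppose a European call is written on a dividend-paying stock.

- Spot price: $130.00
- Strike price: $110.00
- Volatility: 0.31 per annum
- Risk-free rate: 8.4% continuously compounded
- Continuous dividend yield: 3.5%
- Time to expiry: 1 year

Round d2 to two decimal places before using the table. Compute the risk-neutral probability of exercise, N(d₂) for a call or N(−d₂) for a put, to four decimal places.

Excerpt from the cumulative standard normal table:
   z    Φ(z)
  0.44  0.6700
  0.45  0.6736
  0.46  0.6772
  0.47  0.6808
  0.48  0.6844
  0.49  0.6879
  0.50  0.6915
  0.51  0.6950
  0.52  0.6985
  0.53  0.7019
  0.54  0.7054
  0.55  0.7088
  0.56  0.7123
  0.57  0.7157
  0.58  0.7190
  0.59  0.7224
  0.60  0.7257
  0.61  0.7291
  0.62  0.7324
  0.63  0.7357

σ√T = 0.31 × 1.0000 = 0.3100
d₁ = [ln(130/110) + (0.084 − 0.035 + ½·0.31²)·1] / (σ√T) = (0.1671 + 0.0970) / 0.3100 = 0.8519 → 0.85
d₂ = 0.8519 − 0.3100 = 0.5419 → 0.54
Pr(exercise) under Q = N(d₂) = 0.7054

0.7054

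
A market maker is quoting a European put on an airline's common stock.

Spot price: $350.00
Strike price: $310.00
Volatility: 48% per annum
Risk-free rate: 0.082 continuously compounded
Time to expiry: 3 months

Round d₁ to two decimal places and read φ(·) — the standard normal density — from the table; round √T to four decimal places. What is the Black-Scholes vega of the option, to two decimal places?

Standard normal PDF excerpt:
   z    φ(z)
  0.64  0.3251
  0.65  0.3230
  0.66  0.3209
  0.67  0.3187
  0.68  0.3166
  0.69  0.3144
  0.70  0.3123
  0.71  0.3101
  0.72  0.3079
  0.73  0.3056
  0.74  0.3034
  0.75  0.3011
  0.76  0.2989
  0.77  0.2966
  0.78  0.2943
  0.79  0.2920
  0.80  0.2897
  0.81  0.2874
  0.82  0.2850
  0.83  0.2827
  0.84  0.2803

T = 0.25;  σ√T = 0.2400
ln(S/K) + (r + σ²/2)T = ln(350/310) + (0.082 + 0.48²/2)·0.25 = 0.1214 + 0.0493 = 0.1707
d₁ = 0.1707 / 0.2400 = 0.7111 ≈ 0.71
√T = √0.25 = 0.5000
φ(d₁) = φ(0.71) = 0.3101
vega = S·φ(d₁)·√T = 350·0.3101·0.5000 = 54.2675
(The call has the same vega.)

54.27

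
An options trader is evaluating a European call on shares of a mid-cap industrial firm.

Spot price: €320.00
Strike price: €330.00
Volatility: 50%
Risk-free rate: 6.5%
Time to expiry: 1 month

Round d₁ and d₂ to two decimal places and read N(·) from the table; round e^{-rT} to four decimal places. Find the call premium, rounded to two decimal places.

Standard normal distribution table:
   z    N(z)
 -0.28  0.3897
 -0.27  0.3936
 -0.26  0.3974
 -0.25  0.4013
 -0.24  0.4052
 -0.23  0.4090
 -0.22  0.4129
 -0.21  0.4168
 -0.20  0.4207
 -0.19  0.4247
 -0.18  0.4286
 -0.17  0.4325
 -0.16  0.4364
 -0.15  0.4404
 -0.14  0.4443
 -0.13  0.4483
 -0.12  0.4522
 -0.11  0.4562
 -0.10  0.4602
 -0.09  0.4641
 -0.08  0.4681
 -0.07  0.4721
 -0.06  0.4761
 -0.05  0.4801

T = 0.08333;  σ√T = 0.1443
d₁ = [ln(320/330) + (0.065 + 0.5²/2)·0.08333] / 0.1443 = [-0.0308 + 0.0158] / 0.1443 = -0.1035 ≈ -0.10
d₂ = d₁ − σ√T = -0.1035 − 0.1443 = -0.2478 ≈ -0.25
e^(−rT) = e^(−0.065·0.08333) = 0.9946
C = 320·N(-0.10) − 330·0.9946·N(-0.25) = 320·0.4602 − 330·0.9946·0.4013 = 147.2640 − 131.7139 = 15.5501

€15.55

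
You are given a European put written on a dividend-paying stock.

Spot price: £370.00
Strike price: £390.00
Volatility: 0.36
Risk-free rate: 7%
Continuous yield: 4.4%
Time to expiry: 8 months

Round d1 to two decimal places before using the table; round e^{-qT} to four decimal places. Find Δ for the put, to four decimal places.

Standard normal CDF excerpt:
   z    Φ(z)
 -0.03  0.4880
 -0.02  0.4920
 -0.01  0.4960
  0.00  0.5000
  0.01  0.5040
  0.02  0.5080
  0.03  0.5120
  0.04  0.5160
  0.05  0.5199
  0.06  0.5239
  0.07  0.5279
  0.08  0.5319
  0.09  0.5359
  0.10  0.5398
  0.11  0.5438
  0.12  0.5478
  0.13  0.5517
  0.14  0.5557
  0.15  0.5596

-0.4739

σ√T = 0.36 × 0.8165 = 0.2939
d₁ = [ln(370/390) + (0.07 − 0.044 + 0.36²/2)·0.6667] / 0.2939 = [-0.0526 + 0.0605] / 0.2939 = 0.0268 which rounds to 0.03
N(d₁) = N(0.03) = 0.5120
Δ_put = exp(−qT)·(N(d₁) − 1) = 0.9711·(0.5120 − 1) = -0.4739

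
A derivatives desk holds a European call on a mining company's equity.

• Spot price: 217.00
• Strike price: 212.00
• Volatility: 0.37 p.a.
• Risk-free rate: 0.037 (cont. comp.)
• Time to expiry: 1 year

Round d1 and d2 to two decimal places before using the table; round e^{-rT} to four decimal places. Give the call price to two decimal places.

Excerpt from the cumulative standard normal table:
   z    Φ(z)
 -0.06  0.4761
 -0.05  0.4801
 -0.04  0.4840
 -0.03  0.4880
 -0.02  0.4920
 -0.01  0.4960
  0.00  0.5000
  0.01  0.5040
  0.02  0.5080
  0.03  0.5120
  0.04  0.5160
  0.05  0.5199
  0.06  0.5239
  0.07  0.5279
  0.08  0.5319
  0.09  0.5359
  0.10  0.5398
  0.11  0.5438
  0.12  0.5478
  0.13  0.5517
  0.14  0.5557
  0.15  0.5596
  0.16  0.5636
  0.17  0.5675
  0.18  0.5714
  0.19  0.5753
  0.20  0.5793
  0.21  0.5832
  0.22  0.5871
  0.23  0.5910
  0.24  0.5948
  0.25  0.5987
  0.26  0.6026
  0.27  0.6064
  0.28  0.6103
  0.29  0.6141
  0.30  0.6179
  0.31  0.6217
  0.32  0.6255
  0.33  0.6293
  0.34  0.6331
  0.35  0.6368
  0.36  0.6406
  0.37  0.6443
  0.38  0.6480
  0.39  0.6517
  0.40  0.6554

37.67

σ√T = 0.37 × 1.0000 = 0.3700
d₁ = [ln(217/212) + (0.037 + ½·0.37²)·1] / (σ√T) = (0.0233 + 0.1054) / 0.3700 = 0.3480 ⇒ 0.35
d₂ = 0.3480 − 0.3700 = -0.0220 ⇒ -0.02
exp(−rT) = exp(−0.037·1) = 0.9637
N(d₁) = N(0.35) = 0.6368;  N(d₂) = N(-0.02) = 0.4920
C = 217·0.6368 − 212·0.9637·0.4920 = 138.1856 − 100.5178 = 37.6678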